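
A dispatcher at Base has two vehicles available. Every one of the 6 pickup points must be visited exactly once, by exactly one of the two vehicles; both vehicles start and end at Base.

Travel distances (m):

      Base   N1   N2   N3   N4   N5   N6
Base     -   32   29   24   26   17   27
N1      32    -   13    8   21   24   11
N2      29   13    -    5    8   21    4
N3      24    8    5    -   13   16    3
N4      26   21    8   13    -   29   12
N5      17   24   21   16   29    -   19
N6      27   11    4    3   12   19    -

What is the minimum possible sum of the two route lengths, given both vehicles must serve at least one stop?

Minimum combined distance: 115 m.

Check every non-empty split of the stops between the two vehicles; for each half take its own optimal tour:
  {N1} + {N2, N3, N4, N5, N6}: 64 + 74 = 138
  {N2} + {N1, N3, N4, N5, N6}: 58 + 90 = 148
  {N1, N2} + {N3, N4, N5, N6}: 74 + 74 = 148
  {N3} + {N1, N2, N4, N5, N6}: 48 + 90 = 138
  {N1, N3} + {N2, N4, N5, N6}: 64 + 74 = 138
  {N2, N3} + {N1, N4, N5, N6}: 58 + 90 = 148
  … (31 splits in total)
  {N5} + {N1, N2, N3, N4, N6}: 34 + 81 = 115  ← best
Best: vehicle 1 Base → N5 → Base = 34; vehicle 2 Base → N1 → N3 → N6 → N2 → N4 → Base = 81; combined 115.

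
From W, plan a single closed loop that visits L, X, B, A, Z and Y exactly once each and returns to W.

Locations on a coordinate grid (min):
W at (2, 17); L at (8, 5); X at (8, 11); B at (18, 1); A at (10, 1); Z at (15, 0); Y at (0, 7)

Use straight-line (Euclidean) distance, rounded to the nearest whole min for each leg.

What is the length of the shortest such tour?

Shortest round trip = 52 min.

With 6 stops there are 6!/2 = 360 distinct round trips (a route and its reverse cost the same).
W - L - X - B - A - Z - Y - W: 13+6+14+8+5+17+10 = 73
W - L - X - B - A - Y - Z - W: 13+6+14+8+12+17+21 = 91
W - L - X - B - Z - A - Y - W: 13+6+14+3+5+12+10 = 63
W - L - X - B - Z - Y - A - W: 13+6+14+3+17+12+18 = 83
W - L - X - B - Y - A - Z - W: 13+6+14+19+12+5+21 = 90
W - L - X - B - Y - Z - A - W: 13+6+14+19+17+5+18 = 92
W - L - X - A - B - Z - Y - W: 13+6+10+8+3+17+10 = 67
W - L - X - A - B - Y - Z - W: 13+6+10+8+19+17+21 = 94
… (352 more)
W - X - B - Z - A - L - Y - W: 8+14+3+5+4+8+10 = 52  ← best
The minimum is 52.
One optimal route: W → X → B → Z → A → L → Y → W (or its reverse).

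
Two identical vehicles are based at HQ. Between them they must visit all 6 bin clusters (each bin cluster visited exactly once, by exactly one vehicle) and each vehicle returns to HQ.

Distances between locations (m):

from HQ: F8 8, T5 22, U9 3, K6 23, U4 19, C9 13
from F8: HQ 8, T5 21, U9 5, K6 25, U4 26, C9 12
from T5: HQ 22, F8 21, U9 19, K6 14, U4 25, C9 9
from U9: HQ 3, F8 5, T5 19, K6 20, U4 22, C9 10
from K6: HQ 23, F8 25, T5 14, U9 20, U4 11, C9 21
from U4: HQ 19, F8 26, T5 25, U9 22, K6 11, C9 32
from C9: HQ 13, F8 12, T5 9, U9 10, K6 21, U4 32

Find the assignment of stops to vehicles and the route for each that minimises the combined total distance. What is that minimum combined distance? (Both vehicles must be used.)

79 m — the smallest possible combined total.

Check every non-empty split of the stops between the two vehicles; for each half take its own optimal tour:
  {F8} + {T5, U9, K6, U4, C9}: 16 + 66 = 82
  {T5} + {F8, U9, K6, U4, C9}: 44 + 71 = 115
  {F8, T5} + {U9, K6, U4, C9}: 51 + 64 = 115
  {U9} + {F8, T5, K6, U4, C9}: 6 + 73 = 79
  {F8, U9} + {T5, K6, U4, C9}: 16 + 66 = 82
  {T5, U9} + {F8, K6, U4, C9}: 44 + 71 = 115
  … (31 splits in total)
Best: vehicle 1 HQ → U9 → HQ = 6; vehicle 2 HQ → F8 → C9 → T5 → K6 → U4 → HQ = 73; combined 79.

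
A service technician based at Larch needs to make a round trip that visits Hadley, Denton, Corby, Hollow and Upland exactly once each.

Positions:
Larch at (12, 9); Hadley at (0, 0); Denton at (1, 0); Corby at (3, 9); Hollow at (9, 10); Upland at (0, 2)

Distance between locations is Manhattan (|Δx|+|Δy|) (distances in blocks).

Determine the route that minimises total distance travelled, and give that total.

With 5 stops there are 5!/2 = 60 distinct round trips (a route and its reverse cost the same).
Larch → Hadley → Denton → Corby → Hollow → Upland → Larch: 21+1+11+7+17+19 = 76
Larch → Hadley → Denton → Corby → Upland → Hollow → Larch: 21+1+11+10+17+4 = 64
Larch → Hadley → Denton → Hollow → Corby → Upland → Larch: 21+1+18+7+10+19 = 76
Larch → Hadley → Denton → Hollow → Upland → Corby → Larch: 21+1+18+17+10+9 = 76
Larch → Hadley → Denton → Upland → Corby → Hollow → Larch: 21+1+3+10+7+4 = 46
Larch → Hadley → Denton → Upland → Hollow → Corby → Larch: 21+1+3+17+7+9 = 58
Larch → Hadley → Corby → Denton → Hollow → Upland → Larch: 21+12+11+18+17+19 = 98
Larch → Hadley → Corby → Denton → Upland → Hollow → Larch: 21+12+11+3+17+4 = 68
Larch → Hadley → Corby → Hollow → Denton → Upland → Larch: 21+12+7+18+3+19 = 80
Larch → Hadley → Corby → Hollow → Upland → Denton → Larch: 21+12+7+17+3+20 = 80
Larch → Hadley → Corby → Upland → Denton → Hollow → Larch: 21+12+10+3+18+4 = 68
Larch → Hadley → Corby → Upland → Hollow → Denton → Larch: 21+12+10+17+18+20 = 98
Larch → Hadley → Hollow → Denton → Corby → Upland → Larch: 21+19+18+11+10+19 = 98
Larch → Hadley → Hollow → Denton → Upland → Corby → Larch: 21+19+18+3+10+9 = 80
… (46 more)
Larch → Denton → Hadley → Upland → Corby → Hollow → Larch: 20+1+2+10+7+4 = 44  ← best
The minimum is 44.
One optimal route: Larch → Denton → Hadley → Upland → Corby → Hollow → Larch (or its reverse).

44 blocks — the shortest possible round trip.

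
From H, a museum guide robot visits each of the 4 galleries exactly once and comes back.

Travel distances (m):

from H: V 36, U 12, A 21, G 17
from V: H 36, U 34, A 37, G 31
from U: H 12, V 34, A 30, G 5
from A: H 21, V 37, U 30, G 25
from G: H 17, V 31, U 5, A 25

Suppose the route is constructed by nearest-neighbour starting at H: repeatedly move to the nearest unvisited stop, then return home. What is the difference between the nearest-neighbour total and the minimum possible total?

9 m longer than the optimal tour.

H: U=12, G=17, A=21, V=36 ⇒ U
U: G=5, A=30, V=34 ⇒ G
G: A=25, V=31 ⇒ A
A: V=37 ⇒ V
NN route H → U → G → A → V → H costs 115.
Optimal: H → U → G → V → A → H costs 106 (by enumerating all 12 distinct tours).
Excess = 115 − 106 = 9.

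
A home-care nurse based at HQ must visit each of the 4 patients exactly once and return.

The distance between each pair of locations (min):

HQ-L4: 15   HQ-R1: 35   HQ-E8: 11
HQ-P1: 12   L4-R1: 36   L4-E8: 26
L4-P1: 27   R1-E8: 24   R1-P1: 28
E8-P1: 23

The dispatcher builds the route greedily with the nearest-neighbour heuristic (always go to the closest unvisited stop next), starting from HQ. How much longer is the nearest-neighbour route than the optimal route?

The nearest-neighbour route is 27 min longer than optimal.

From HQ: E8=11, P1=12, L4=15, R1=35 → choose E8 (11).
From E8: P1=23, R1=24, L4=26 → choose P1 (23).
From P1: L4=27, R1=28 → choose L4 (27).
From L4: R1=36 → choose R1 (36).
NN route HQ → E8 → P1 → L4 → R1 → HQ costs 132.
Optimal: HQ → L4 → E8 → R1 → P1 → HQ costs 105 (by enumerating all 12 distinct tours).
Excess = 132 − 105 = 27.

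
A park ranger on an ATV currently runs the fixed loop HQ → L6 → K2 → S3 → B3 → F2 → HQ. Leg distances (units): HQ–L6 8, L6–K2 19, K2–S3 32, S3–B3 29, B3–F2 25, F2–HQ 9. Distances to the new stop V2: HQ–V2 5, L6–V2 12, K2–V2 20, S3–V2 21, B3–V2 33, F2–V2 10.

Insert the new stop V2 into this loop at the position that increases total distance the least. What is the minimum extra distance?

Adding 6 by placing V2 on the F2–HQ leg.

Insertion cost between consecutive stops i–j is d(i,V2) + d(V2,j) − d(i,j):
  between HQ and L6: 5 + 12 − 8 = 9
  between L6 and K2: 12 + 20 − 19 = 13
  between K2 and S3: 20 + 21 − 32 = 9
  between S3 and B3: 21 + 33 − 29 = 25
  between B3 and F2: 33 + 10 − 25 = 18
  between F2 and HQ: 10 + 5 − 9 = 6
Cheapest insertion is between F2 and HQ, adding 6.
New total = 122 + 6 = 128.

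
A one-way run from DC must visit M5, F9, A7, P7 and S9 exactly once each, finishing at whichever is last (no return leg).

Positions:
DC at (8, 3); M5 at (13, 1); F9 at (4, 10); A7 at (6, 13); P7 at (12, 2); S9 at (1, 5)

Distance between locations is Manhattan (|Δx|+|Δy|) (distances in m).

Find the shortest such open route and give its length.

Minimum one-way distance = 36 m.

There are 5! = 120 possible orderings.
DC→M5→F9→A7→P7→S9: 7+18+5+17+14 = 61
DC→M5→F9→A7→S9→P7: 7+18+5+13+14 = 57
DC→M5→F9→P7→A7→S9: 7+18+16+17+13 = 71
DC→M5→F9→P7→S9→A7: 7+18+16+14+13 = 68
DC→M5→F9→S9→A7→P7: 7+18+8+13+17 = 63
DC→M5→F9→S9→P7→A7: 7+18+8+14+17 = 64
DC→M5→A7→F9→P7→S9: 7+19+5+16+14 = 61
DC→M5→A7→F9→S9→P7: 7+19+5+8+14 = 53
DC→M5→A7→P7→F9→S9: 7+19+17+16+8 = 67
DC→M5→A7→P7→S9→F9: 7+19+17+14+8 = 65
DC→M5→A7→S9→F9→P7: 7+19+13+8+16 = 63
DC→M5→A7→S9→P7→F9: 7+19+13+14+16 = 69
DC→M5→P7→F9→A7→S9: 7+2+16+5+13 = 43
DC→M5→P7→F9→S9→A7: 7+2+16+8+13 = 46
… (106 more)
DC→M5→P7→S9→F9→A7: 7+2+14+8+5 = 36  ← best
The minimum is 36.
One shortest path: DC → M5 → P7 → S9 → F9 → A7.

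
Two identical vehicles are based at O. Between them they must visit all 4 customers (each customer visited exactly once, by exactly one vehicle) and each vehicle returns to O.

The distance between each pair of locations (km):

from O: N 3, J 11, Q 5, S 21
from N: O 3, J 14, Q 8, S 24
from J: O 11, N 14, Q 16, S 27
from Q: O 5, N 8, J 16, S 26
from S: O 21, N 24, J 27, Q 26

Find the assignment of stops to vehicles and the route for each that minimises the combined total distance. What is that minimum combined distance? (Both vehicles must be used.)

Minimum combined distance: 75 km.

Check every non-empty split of the stops between the two vehicles; for each half take its own optimal tour:
  {N} + {J, Q, S}: 6 + 69 = 75
  {J} + {N, Q, S}: 22 + 58 = 80
  {N, J} + {Q, S}: 28 + 52 = 80
  {Q} + {N, J, S}: 10 + 65 = 75
  {N, Q} + {J, S}: 16 + 59 = 75
  {J, Q} + {N, S}: 32 + 48 = 80
  … (7 splits in total)
Best: vehicle 1 O → N → O = 6; vehicle 2 O → J → S → Q → O = 69; combined 75.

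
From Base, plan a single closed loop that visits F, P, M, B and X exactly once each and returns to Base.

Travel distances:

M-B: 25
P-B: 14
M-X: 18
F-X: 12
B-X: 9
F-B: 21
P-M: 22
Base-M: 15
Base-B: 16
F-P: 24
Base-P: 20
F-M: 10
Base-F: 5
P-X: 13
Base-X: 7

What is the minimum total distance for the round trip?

Minimum total distance: 67.

With 5 stops there are 5!/2 = 60 distinct round trips (a route and its reverse cost the same).
Base→F→P→M→B→X→Base: 5+24+22+25+9+7 = 92
Base→F→P→M→X→B→Base: 5+24+22+18+9+16 = 94
Base→F→P→B→M→X→Base: 5+24+14+25+18+7 = 93
Base→F→P→B→X→M→Base: 5+24+14+9+18+15 = 85
Base→F→P→X→M→B→Base: 5+24+13+18+25+16 = 101
Base→F→P→X→B→M→Base: 5+24+13+9+25+15 = 91
Base→F→M→P→B→X→Base: 5+10+22+14+9+7 = 67
Base→F→M→P→X→B→Base: 5+10+22+13+9+16 = 75
Base→F→M→B→P→X→Base: 5+10+25+14+13+7 = 74
Base→F→M→B→X→P→Base: 5+10+25+9+13+20 = 82
Base→F→M→X→P→B→Base: 5+10+18+13+14+16 = 76
Base→F→M→X→B→P→Base: 5+10+18+9+14+20 = 76
Base→F→B→P→M→X→Base: 5+21+14+22+18+7 = 87
Base→F→B→P→X→M→Base: 5+21+14+13+18+15 = 86
… (46 more)
The minimum is 67.
One optimal route: Base → F → M → P → B → X → Base (or its reverse).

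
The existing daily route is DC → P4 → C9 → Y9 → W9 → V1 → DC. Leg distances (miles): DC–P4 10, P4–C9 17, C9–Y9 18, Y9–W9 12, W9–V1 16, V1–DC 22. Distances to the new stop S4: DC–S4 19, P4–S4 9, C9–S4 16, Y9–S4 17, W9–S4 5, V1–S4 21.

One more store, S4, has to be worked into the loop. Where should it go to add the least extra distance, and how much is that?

Insertion cost between consecutive stops i–j is d(i,S4) + d(S4,j) − d(i,j):
  between DC and P4: 19 + 9 − 10 = 18
  between P4 and C9: 9 + 16 − 17 = 8
  between C9 and Y9: 16 + 17 − 18 = 15
  between Y9 and W9: 17 + 5 − 12 = 10
  between W9 and V1: 5 + 21 − 16 = 10
  between V1 and DC: 21 + 19 − 22 = 18
Cheapest insertion is between P4 and C9, adding 8.
New total = 95 + 8 = 103.

Adding 8 miles by placing S4 on the P4–C9 leg.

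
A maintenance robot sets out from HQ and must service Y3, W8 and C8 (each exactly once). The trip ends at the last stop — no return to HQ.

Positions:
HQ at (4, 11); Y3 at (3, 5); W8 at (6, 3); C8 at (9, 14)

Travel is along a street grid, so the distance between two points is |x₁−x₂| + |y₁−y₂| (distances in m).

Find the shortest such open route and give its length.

26 m — the minimum one-way total.

There are 3! = 6 possible orderings.
HQ - Y3 - W8 - C8: 7+5+14 = 26
HQ - Y3 - C8 - W8: 7+15+14 = 36
HQ - W8 - Y3 - C8: 10+5+15 = 30
HQ - W8 - C8 - Y3: 10+14+15 = 39
HQ - C8 - Y3 - W8: 8+15+5 = 28
HQ - C8 - W8 - Y3: 8+14+5 = 27
The minimum is 26.
One shortest path: HQ → Y3 → W8 → C8.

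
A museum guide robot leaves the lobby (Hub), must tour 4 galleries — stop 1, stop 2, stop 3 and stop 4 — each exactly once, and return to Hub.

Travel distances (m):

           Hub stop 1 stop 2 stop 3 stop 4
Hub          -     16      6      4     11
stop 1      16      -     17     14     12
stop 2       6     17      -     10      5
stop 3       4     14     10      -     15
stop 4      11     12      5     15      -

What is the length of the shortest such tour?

Hub→stop 1→stop 2→stop 3→stop 4→Hub: 16+17+10+15+11 = 69
Hub→stop 1→stop 2→stop 4→stop 3→Hub: 16+17+5+15+4 = 57
Hub→stop 1→stop 3→stop 2→stop 4→Hub: 16+14+10+5+11 = 56
Hub→stop 1→stop 3→stop 4→stop 2→Hub: 16+14+15+5+6 = 56
Hub→stop 1→stop 4→stop 2→stop 3→Hub: 16+12+5+10+4 = 47
Hub→stop 1→stop 4→stop 3→stop 2→Hub: 16+12+15+10+6 = 59
Hub→stop 2→stop 1→stop 3→stop 4→Hub: 6+17+14+15+11 = 63
Hub→stop 2→stop 1→stop 4→stop 3→Hub: 6+17+12+15+4 = 54
Hub→stop 2→stop 3→stop 1→stop 4→Hub: 6+10+14+12+11 = 53
Hub→stop 2→stop 4→stop 1→stop 3→Hub: 6+5+12+14+4 = 41
Hub→stop 3→stop 1→stop 2→stop 4→Hub: 4+14+17+5+11 = 51
Hub→stop 3→stop 2→stop 1→stop 4→Hub: 4+10+17+12+11 = 54
The minimum is 41.
One optimal route: Hub → stop 2 → stop 4 → stop 1 → stop 3 → Hub (or its reverse).

Shortest round trip = 41 m.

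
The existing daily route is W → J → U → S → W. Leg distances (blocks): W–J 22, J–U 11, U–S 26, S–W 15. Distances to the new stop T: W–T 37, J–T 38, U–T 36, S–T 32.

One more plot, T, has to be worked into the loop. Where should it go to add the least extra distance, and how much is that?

Adding 42 blocks by placing T on the U–S leg.

Insertion cost between consecutive stops i–j is d(i,T) + d(T,j) − d(i,j):
  between W and J: 37 + 38 − 22 = 53
  between J and U: 38 + 36 − 11 = 63
  between U and S: 36 + 32 − 26 = 42
  between S and W: 32 + 37 − 15 = 54
Cheapest insertion is between U and S, adding 42.
New total = 74 + 42 = 116.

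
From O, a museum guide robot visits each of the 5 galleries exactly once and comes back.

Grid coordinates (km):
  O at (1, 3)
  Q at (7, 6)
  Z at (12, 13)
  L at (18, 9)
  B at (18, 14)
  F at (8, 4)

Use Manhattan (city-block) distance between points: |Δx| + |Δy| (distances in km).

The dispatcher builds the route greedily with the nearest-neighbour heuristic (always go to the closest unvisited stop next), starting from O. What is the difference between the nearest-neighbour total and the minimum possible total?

O: F=8, Q=9, Z=21, L=23, B=28 ⇒ F
F: Q=3, Z=13, L=15, B=20 ⇒ Q
Q: Z=12, L=14, B=19 ⇒ Z
Z: B=7, L=10 ⇒ B
B: L=5 ⇒ L
NN route O → F → Q → Z → B → L → O costs 58.
Optimal: O → Q → Z → B → L → F → O costs 56 (by enumerating all 60 distinct tours).
Excess = 58 − 56 = 2.

The nearest-neighbour route is 2 km longer than optimal.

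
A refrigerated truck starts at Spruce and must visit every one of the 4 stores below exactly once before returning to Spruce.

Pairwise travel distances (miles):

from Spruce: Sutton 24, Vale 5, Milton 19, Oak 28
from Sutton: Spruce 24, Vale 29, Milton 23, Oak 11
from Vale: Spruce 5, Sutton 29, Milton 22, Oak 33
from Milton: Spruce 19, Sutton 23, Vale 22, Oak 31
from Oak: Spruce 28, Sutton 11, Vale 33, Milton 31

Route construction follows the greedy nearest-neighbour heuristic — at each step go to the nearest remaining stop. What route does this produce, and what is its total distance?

Spruce → [Vale:5 / Milton:19 / Sutton:24 / Oak:28] → Vale (5)
Vale → [Milton:22 / Sutton:29 / Oak:33] → Milton (22)
Milton → [Sutton:23 / Oak:31] → Sutton (23)
Sutton → [Oak:11] → Oak (11)
Return Oak→Spruce: 28.
Total = 5 + 22 + 23 + 11 + 28 = 89.

89 miles along Spruce → Vale → Milton → Sutton → Oak → Spruce.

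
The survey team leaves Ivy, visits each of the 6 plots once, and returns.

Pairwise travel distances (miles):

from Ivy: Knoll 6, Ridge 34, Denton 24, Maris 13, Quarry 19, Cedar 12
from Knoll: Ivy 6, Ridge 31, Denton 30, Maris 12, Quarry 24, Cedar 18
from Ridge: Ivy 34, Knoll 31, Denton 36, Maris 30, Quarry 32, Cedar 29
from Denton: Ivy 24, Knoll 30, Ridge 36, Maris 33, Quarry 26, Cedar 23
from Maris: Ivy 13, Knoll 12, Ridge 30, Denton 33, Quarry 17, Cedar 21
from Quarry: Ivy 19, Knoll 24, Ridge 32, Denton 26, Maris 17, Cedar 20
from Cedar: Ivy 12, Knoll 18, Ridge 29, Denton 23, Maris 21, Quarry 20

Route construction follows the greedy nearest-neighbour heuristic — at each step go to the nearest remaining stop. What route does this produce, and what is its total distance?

148 miles along Ivy → Knoll → Maris → Quarry → Cedar → Denton → Ridge → Ivy.

Ivy → [Knoll:6 / Cedar:12 / Maris:13 / Quarry:19 / Denton:24 / Ridge:34] → Knoll (6)
Knoll → [Maris:12 / Cedar:18 / Quarry:24 / Denton:30 / Ridge:31] → Maris (12)
Maris → [Quarry:17 / Cedar:21 / Ridge:30 / Denton:33] → Quarry (17)
Quarry → [Cedar:20 / Denton:26 / Ridge:32] → Cedar (20)
Cedar → [Denton:23 / Ridge:29] → Denton (23)
Denton → [Ridge:36] → Ridge (36)
Return Ridge→Ivy: 34.
Total = 6 + 12 + 17 + 20 + 23 + 36 + 34 = 148.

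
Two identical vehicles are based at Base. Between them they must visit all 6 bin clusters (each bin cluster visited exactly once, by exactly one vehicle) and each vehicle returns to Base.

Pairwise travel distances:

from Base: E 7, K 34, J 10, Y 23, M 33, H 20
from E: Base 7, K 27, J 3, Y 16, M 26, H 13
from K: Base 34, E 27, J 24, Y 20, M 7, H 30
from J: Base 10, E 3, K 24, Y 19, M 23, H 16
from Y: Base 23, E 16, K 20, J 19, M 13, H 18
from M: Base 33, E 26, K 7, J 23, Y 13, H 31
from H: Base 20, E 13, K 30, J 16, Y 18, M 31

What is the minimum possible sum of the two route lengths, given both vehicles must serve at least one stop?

106 — the smallest possible combined total.

Try each way of splitting the stops between the two vehicles (each non-empty) and, for each split, find the best tour for each vehicle:
  {E} + {K, J, Y, M, H}: 14 + 92 = 106
  {K} + {E, J, Y, M, H}: 68 + 84 = 152
  {E, K} + {J, Y, M, H}: 68 + 84 = 152
  {J} + {E, K, Y, M, H}: 20 + 92 = 112
  {E, J} + {K, Y, M, H}: 20 + 92 = 112
  {K, J} + {E, Y, M, H}: 68 + 84 = 152
  … (31 splits in total)
Best: vehicle 1 Base → E → Base = 14; vehicle 2 Base → J → K → M → Y → H → Base = 92; combined 106.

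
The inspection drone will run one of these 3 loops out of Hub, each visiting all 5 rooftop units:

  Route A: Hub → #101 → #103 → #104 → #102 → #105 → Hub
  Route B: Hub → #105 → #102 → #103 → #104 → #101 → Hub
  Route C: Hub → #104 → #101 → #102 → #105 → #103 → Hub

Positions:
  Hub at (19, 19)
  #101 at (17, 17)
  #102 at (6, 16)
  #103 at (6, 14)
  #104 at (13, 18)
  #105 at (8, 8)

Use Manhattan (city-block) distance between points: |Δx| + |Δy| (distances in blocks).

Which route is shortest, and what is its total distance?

Shortest is Route B, total 54 blocks.

Route A: 4 + 14 + 11 + 9 + 10 + 22 = 70
Route B: 22 + 10 + 2 + 11 + 5 + 4 = 54
Route C: 7 + 5 + 12 + 10 + 8 + 18 = 60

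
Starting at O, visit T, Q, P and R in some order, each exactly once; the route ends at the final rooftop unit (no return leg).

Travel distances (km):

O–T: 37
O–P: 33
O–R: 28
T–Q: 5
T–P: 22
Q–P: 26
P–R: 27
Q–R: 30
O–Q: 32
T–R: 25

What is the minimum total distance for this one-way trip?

There are 4! = 24 possible orderings.
O→T→Q→P→R: 37+5+26+27 = 95
O→T→Q→R→P: 37+5+30+27 = 99
O→T→P→Q→R: 37+22+26+30 = 115
O→T→P→R→Q: 37+22+27+30 = 116
O→T→R→Q→P: 37+25+30+26 = 118
O→T→R→P→Q: 37+25+27+26 = 115
O→Q→T→P→R: 32+5+22+27 = 86
O→Q→T→R→P: 32+5+25+27 = 89
O→Q→P→T→R: 32+26+22+25 = 105
O→Q→P→R→T: 32+26+27+25 = 110
O→Q→R→T→P: 32+30+25+22 = 109
O→Q→R→P→T: 32+30+27+22 = 111
O→P→T→Q→R: 33+22+5+30 = 90
O→P→T→R→Q: 33+22+25+30 = 110
… (10 more)
O→R→P→T→Q: 28+27+22+5 = 82  ← best
The minimum is 82.
One shortest path: O → R → P → T → Q.

Shortest open route: 82 km.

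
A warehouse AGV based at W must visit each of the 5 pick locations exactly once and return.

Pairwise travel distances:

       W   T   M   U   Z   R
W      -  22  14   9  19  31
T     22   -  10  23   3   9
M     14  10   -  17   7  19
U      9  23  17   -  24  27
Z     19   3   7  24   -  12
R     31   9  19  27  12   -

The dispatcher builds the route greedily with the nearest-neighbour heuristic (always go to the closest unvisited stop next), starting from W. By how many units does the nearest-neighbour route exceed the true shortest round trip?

7 longer than the optimal tour.

From W: U=9, M=14, Z=19, T=22, R=31 → choose U (9).
From U: M=17, T=23, Z=24, R=27 → choose M (17).
From M: Z=7, T=10, R=19 → choose Z (7).
From Z: T=3, R=12 → choose T (3).
From T: R=9 → choose R (9).
NN route W → U → M → Z → T → R → W costs 76.
Optimal: W → M → Z → T → R → U → W costs 69 (by enumerating all 60 distinct tours).
Excess = 76 − 69 = 7.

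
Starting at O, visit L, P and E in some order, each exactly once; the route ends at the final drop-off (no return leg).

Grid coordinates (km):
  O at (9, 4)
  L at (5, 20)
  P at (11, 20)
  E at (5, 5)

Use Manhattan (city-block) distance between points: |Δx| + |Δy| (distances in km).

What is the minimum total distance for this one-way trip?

There are 3! = 6 possible orderings.
O→L→P→E: 20+6+21 = 47
O→L→E→P: 20+15+21 = 56
O→P→L→E: 18+6+15 = 39
O→P→E→L: 18+21+15 = 54
O→E→L→P: 5+15+6 = 26
O→E→P→L: 5+21+6 = 32
The minimum is 26.
One shortest path: O → E → L → P.

Minimum one-way distance = 26 km.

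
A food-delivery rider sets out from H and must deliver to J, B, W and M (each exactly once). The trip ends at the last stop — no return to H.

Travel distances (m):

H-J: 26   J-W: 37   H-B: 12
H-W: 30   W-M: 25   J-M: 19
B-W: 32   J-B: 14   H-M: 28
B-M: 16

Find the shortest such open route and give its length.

There are 4! = 24 possible orderings.
H→J→B→W→M: 26+14+32+25 = 97
H→J→B→M→W: 26+14+16+25 = 81
H→J→W→B→M: 26+37+32+16 = 111
H→J→W→M→B: 26+37+25+16 = 104
H→J→M→B→W: 26+19+16+32 = 93
H→J→M→W→B: 26+19+25+32 = 102
H→B→J→W→M: 12+14+37+25 = 88
H→B→J→M→W: 12+14+19+25 = 70
H→B→W→J→M: 12+32+37+19 = 100
H→B→W→M→J: 12+32+25+19 = 88
H→B→M→J→W: 12+16+19+37 = 84
H→B→M→W→J: 12+16+25+37 = 90
H→W→J→B→M: 30+37+14+16 = 97
H→W→J→M→B: 30+37+19+16 = 102
… (10 more)
The minimum is 70.
One shortest path: H → B → J → M → W.

Minimum one-way distance = 70 m.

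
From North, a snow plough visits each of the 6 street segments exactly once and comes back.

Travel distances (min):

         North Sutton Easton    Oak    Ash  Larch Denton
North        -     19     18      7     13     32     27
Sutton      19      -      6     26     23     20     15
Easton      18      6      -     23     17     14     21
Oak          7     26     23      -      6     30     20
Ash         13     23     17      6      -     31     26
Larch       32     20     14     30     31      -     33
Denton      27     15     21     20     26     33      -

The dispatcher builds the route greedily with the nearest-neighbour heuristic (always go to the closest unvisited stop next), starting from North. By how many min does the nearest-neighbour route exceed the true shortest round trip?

From North: Oak=7, Ash=13, Easton=18, Sutton=19, Denton=27, Larch=32 → choose Oak (7).
From Oak: Ash=6, Denton=20, Easton=23, Sutton=26, Larch=30 → choose Ash (6).
From Ash: Easton=17, Sutton=23, Denton=26, Larch=31 → choose Easton (17).
From Easton: Sutton=6, Larch=14, Denton=21 → choose Sutton (6).
From Sutton: Denton=15, Larch=20 → choose Denton (15).
From Denton: Larch=33 → choose Larch (33).
NN route North → Oak → Ash → Easton → Sutton → Denton → Larch → North costs 116.
Optimal: North → Easton → Larch → Sutton → Denton → Oak → Ash → North costs 106 (by enumerating all 360 distinct tours).
Excess = 116 − 106 = 10.

The nearest-neighbour route is 10 min longer than optimal.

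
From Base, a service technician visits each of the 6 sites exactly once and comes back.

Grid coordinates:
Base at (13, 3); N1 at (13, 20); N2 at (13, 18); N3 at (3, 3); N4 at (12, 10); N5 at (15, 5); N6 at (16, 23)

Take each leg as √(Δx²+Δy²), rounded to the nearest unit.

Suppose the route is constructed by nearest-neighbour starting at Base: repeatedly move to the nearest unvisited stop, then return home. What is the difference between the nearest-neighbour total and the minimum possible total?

The nearest-neighbour route is 1 longer than optimal.

From Base: N5=3, N4=7, N3=10, N2=15, N1=17, N6=20 → choose N5 (3).
From N5: N4=6, N3=12, N2=13, N1=15, N6=18 → choose N4 (6).
From N4: N2=8, N1=10, N3=11, N6=14 → choose N2 (8).
From N2: N1=2, N6=6, N3=18 → choose N1 (2).
From N1: N6=4, N3=20 → choose N6 (4).
From N6: N3=24 → choose N3 (24).
NN route Base → N5 → N4 → N2 → N1 → N6 → N3 → Base costs 57.
Optimal: Base → N3 → N4 → N2 → N1 → N6 → N5 → Base costs 56 (by enumerating all 360 distinct tours).
Excess = 57 − 56 = 1.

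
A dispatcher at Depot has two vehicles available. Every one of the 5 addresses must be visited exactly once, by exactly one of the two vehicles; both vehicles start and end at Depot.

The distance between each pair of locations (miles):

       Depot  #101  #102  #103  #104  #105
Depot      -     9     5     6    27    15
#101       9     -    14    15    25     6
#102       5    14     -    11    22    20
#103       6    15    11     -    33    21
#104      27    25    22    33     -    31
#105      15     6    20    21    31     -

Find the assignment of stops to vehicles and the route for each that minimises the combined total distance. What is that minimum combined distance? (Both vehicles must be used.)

There are 2^4 − 1 = 15 ways to divide the 5 stops into two non-empty groups. For each, the best each vehicle can do is its own shortest tour through its group:
  {#101} + {#102, #103, #104, #105}: 18 + 85 = 103
  {#102} + {#101, #103, #104, #105}: 10 + 85 = 95
  {#101, #102} + {#103, #104, #105}: 28 + 85 = 113
  {#103} + {#101, #102, #104, #105}: 12 + 73 = 85
  {#101, #103} + {#102, #104, #105}: 30 + 73 = 103
  {#102, #103} + {#101, #104, #105}: 22 + 73 = 95
  … (15 splits in total)
Best: vehicle 1 Depot → #103 → Depot = 12; vehicle 2 Depot → #101 → #105 → #104 → #102 → Depot = 73; combined 85.

85 miles — the smallest possible combined total.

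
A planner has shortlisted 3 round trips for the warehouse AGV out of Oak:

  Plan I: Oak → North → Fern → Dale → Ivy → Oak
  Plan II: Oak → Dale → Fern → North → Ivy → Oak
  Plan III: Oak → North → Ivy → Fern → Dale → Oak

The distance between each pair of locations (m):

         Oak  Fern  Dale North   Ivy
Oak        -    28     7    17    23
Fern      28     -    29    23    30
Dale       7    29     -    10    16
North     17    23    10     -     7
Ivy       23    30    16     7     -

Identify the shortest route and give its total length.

Plan I: 17 + 23 + 29 + 16 + 23 = 108
Plan II: 7 + 29 + 23 + 7 + 23 = 89
Plan III: 17 + 7 + 30 + 29 + 7 = 90

89 m — Plan II is the shortest.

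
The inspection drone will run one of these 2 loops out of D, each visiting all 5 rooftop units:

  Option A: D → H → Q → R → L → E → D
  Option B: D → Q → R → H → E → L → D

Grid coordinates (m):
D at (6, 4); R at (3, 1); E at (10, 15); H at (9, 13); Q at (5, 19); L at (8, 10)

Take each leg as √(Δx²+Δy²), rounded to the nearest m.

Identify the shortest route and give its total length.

Shortest is Option B, total 59 m.

Option A: 9 + 7 + 18 + 10 + 5 + 12 = 61
Option B: 15 + 18 + 13 + 2 + 5 + 6 = 59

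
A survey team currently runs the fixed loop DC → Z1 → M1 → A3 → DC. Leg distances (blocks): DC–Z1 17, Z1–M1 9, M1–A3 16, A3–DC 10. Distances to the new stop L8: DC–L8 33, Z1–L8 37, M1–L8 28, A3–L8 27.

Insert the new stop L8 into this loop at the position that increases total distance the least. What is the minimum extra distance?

Insertion cost between consecutive stops i–j is d(i,L8) + d(L8,j) − d(i,j):
  between DC and Z1: 33 + 37 − 17 = 53
  between Z1 and M1: 37 + 28 − 9 = 56
  between M1 and A3: 28 + 27 − 16 = 39
  between A3 and DC: 27 + 33 − 10 = 50
Cheapest insertion is between M1 and A3, adding 39.
New total = 52 + 39 = 91.

Adding 39 blocks by placing L8 on the M1–A3 leg.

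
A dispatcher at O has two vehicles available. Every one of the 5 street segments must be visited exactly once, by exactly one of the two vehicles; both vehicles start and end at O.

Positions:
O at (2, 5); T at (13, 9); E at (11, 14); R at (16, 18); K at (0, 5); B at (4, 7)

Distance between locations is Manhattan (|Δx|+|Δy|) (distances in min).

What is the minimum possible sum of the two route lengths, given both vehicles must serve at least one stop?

Check every non-empty split of the stops between the two vehicles; for each half take its own optimal tour:
  {T} + {E, R, K, B}: 30 + 58 = 88
  {E} + {T, R, K, B}: 36 + 58 = 94
  {T, E} + {R, K, B}: 40 + 58 = 98
  {R} + {T, E, K, B}: 54 + 44 = 98
  {T, R} + {E, K, B}: 54 + 40 = 94
  {E, R} + {T, K, B}: 54 + 34 = 88
  … (15 splits in total)
  {K} + {T, E, R, B}: 4 + 54 = 58  ← best
Best: vehicle 1 O → K → O = 4; vehicle 2 O → T → R → E → B → O = 54; combined 58.

58 min — the smallest possible combined total.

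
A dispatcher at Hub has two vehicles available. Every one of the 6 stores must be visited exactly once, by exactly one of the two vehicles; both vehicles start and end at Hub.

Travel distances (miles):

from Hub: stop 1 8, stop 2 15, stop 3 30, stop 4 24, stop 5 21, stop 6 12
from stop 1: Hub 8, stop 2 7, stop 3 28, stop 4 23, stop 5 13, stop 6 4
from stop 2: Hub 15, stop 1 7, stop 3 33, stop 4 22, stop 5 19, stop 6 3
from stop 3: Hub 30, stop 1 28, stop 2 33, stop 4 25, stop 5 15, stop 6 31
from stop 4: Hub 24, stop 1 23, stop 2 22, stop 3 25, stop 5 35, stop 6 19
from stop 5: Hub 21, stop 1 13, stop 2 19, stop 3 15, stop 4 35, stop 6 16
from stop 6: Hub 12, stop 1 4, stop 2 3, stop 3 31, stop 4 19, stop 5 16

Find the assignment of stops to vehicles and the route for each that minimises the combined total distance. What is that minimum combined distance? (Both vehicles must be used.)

Try each way of splitting the stops between the two vehicles (each non-empty) and, for each split, find the best tour for each vehicle:
  {stop 1} + {stop 2, stop 3, stop 4, stop 5, stop 6}: 16 + 98 = 114
  {stop 2} + {stop 1, stop 3, stop 4, stop 5, stop 6}: 30 + 92 = 122
  {stop 1, stop 2} + {stop 3, stop 4, stop 5, stop 6}: 30 + 92 = 122
  {stop 3} + {stop 1, stop 2, stop 4, stop 5, stop 6}: 60 + 86 = 146
  {stop 1, stop 3} + {stop 2, stop 4, stop 5, stop 6}: 66 + 86 = 152
  {stop 2, stop 3} + {stop 1, stop 4, stop 5, stop 6}: 78 + 80 = 158
  … (31 splits in total)
Best: vehicle 1 Hub → stop 1 → Hub = 16; vehicle 2 Hub → stop 2 → stop 6 → stop 4 → stop 3 → stop 5 → Hub = 98; combined 114.

114 miles — the smallest possible combined total.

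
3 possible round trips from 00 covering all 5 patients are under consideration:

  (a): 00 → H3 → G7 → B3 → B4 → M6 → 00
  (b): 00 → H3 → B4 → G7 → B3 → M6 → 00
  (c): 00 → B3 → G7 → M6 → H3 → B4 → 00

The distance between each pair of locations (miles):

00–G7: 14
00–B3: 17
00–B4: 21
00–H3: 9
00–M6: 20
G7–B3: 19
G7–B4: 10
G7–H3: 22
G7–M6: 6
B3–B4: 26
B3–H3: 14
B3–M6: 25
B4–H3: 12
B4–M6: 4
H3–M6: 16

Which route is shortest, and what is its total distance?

Shortest is (c), total 91 miles.

(a): 9 + 22 + 19 + 26 + 4 + 20 = 100
(b): 9 + 12 + 10 + 19 + 25 + 20 = 95
(c): 17 + 19 + 6 + 16 + 12 + 21 = 91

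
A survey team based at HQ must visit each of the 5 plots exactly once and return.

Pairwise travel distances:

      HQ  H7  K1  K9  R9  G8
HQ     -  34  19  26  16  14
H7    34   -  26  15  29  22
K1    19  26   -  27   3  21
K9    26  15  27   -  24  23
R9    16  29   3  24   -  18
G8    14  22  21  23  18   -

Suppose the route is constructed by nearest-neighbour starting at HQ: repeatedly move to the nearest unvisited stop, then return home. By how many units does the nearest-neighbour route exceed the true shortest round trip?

From HQ: G8=14, R9=16, K1=19, K9=26, H7=34 → choose G8 (14).
From G8: R9=18, K1=21, H7=22, K9=23 → choose R9 (18).
From R9: K1=3, K9=24, H7=29 → choose K1 (3).
From K1: H7=26, K9=27 → choose H7 (26).
From H7: K9=15 → choose K9 (15).
NN route HQ → G8 → R9 → K1 → H7 → K9 → HQ costs 102.
Optimal: HQ → K1 → R9 → K9 → H7 → G8 → HQ costs 97 (by enumerating all 60 distinct tours).
Excess = 102 − 97 = 5.

5 longer than the optimal tour.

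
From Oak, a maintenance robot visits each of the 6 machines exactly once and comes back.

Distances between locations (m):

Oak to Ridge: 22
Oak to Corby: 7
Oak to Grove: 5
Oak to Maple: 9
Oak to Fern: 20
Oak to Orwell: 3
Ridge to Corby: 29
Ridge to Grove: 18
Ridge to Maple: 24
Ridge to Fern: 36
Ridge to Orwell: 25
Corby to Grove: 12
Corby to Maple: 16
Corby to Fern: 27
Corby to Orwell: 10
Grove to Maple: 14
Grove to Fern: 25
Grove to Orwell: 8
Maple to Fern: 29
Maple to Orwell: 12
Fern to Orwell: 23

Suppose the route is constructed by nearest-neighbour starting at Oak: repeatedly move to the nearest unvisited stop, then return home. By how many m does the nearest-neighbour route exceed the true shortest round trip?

The nearest-neighbour route is 3 m longer than optimal.

Oak: Orwell=3, Grove=5, Corby=7, Maple=9, Fern=20, Ridge=22 ⇒ Orwell
Orwell: Grove=8, Corby=10, Maple=12, Fern=23, Ridge=25 ⇒ Grove
Grove: Corby=12, Maple=14, Ridge=18, Fern=25 ⇒ Corby
Corby: Maple=16, Fern=27, Ridge=29 ⇒ Maple
Maple: Ridge=24, Fern=29 ⇒ Ridge
Ridge: Fern=36 ⇒ Fern
NN route Oak → Orwell → Grove → Corby → Maple → Ridge → Fern → Oak costs 119.
Optimal: Oak → Corby → Grove → Ridge → Maple → Fern → Orwell → Oak costs 116 (by enumerating all 360 distinct tours).
Excess = 119 − 116 = 3.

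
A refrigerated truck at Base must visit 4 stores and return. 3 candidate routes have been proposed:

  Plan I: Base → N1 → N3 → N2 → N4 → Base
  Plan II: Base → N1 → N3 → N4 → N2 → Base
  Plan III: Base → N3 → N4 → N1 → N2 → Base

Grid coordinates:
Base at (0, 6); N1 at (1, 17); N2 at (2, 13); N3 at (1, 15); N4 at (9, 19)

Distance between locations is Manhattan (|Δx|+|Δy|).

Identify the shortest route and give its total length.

Shortest is Plan III, total 46.

Plan I: 12 + 2 + 3 + 13 + 22 = 52
Plan II: 12 + 2 + 12 + 13 + 9 = 48
Plan III: 10 + 12 + 10 + 5 + 9 = 46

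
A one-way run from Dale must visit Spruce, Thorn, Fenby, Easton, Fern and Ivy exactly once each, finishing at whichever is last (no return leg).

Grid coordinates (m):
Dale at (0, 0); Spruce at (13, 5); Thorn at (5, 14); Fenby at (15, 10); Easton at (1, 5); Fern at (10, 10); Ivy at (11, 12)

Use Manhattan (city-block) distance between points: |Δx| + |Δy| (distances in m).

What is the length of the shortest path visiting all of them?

Shortest open route: 41 m.

There are 6! = 720 possible orderings.
Dale → Spruce → Thorn → Fenby → Easton → Fern → Ivy: 18+17+14+19+14+3 = 85
Dale → Spruce → Thorn → Fenby → Easton → Ivy → Fern: 18+17+14+19+17+3 = 88
Dale → Spruce → Thorn → Fenby → Fern → Easton → Ivy: 18+17+14+5+14+17 = 85
Dale → Spruce → Thorn → Fenby → Fern → Ivy → Easton: 18+17+14+5+3+17 = 74
Dale → Spruce → Thorn → Fenby → Ivy → Easton → Fern: 18+17+14+6+17+14 = 86
Dale → Spruce → Thorn → Fenby → Ivy → Fern → Easton: 18+17+14+6+3+14 = 72
Dale → Spruce → Thorn → Easton → Fenby → Fern → Ivy: 18+17+13+19+5+3 = 75
Dale → Spruce → Thorn → Easton → Fenby → Ivy → Fern: 18+17+13+19+6+3 = 76
… (712 more)
Dale → Easton → Spruce → Fenby → Fern → Ivy → Thorn: 6+12+7+5+3+8 = 41  ← best
The minimum is 41.
One shortest path: Dale → Easton → Spruce → Fenby → Fern → Ivy → Thorn.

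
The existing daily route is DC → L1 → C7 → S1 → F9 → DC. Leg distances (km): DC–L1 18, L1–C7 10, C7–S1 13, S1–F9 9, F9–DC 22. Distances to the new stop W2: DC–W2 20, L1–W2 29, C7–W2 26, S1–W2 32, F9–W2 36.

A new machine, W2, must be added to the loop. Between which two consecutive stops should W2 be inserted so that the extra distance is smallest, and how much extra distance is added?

Minimum extra distance: 31 km, inserting W2 between DC and L1.

Insertion cost between consecutive stops i–j is d(i,W2) + d(W2,j) − d(i,j):
  between DC and L1: 20 + 29 − 18 = 31
  between L1 and C7: 29 + 26 − 10 = 45
  between C7 and S1: 26 + 32 − 13 = 45
  between S1 and F9: 32 + 36 − 9 = 59
  between F9 and DC: 36 + 20 − 22 = 34
Cheapest insertion is between DC and L1, adding 31.
New total = 72 + 31 = 103.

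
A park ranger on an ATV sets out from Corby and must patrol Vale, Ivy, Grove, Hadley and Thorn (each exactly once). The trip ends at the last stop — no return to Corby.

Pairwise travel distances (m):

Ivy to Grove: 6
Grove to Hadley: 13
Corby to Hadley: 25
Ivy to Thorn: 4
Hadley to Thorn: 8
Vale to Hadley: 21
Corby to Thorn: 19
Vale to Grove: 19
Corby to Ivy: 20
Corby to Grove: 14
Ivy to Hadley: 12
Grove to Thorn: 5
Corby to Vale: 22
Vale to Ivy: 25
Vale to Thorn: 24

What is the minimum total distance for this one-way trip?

There are 5! = 120 possible orderings.
Corby → Vale → Ivy → Grove → Hadley → Thorn: 22+25+6+13+8 = 74
Corby → Vale → Ivy → Grove → Thorn → Hadley: 22+25+6+5+8 = 66
Corby → Vale → Ivy → Hadley → Grove → Thorn: 22+25+12+13+5 = 77
Corby → Vale → Ivy → Hadley → Thorn → Grove: 22+25+12+8+5 = 72
Corby → Vale → Ivy → Thorn → Grove → Hadley: 22+25+4+5+13 = 69
Corby → Vale → Ivy → Thorn → Hadley → Grove: 22+25+4+8+13 = 72
Corby → Vale → Grove → Ivy → Hadley → Thorn: 22+19+6+12+8 = 67
Corby → Vale → Grove → Ivy → Thorn → Hadley: 22+19+6+4+8 = 59
Corby → Vale → Grove → Hadley → Ivy → Thorn: 22+19+13+12+4 = 70
Corby → Vale → Grove → Hadley → Thorn → Ivy: 22+19+13+8+4 = 66
Corby → Vale → Grove → Thorn → Ivy → Hadley: 22+19+5+4+12 = 62
Corby → Vale → Grove → Thorn → Hadley → Ivy: 22+19+5+8+12 = 66
Corby → Vale → Hadley → Ivy → Grove → Thorn: 22+21+12+6+5 = 66
Corby → Vale → Hadley → Ivy → Thorn → Grove: 22+21+12+4+5 = 64
… (106 more)
Corby → Grove → Ivy → Thorn → Hadley → Vale: 14+6+4+8+21 = 53  ← best
The minimum is 53.
One shortest path: Corby → Grove → Ivy → Thorn → Hadley → Vale.

Shortest open route: 53 m.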